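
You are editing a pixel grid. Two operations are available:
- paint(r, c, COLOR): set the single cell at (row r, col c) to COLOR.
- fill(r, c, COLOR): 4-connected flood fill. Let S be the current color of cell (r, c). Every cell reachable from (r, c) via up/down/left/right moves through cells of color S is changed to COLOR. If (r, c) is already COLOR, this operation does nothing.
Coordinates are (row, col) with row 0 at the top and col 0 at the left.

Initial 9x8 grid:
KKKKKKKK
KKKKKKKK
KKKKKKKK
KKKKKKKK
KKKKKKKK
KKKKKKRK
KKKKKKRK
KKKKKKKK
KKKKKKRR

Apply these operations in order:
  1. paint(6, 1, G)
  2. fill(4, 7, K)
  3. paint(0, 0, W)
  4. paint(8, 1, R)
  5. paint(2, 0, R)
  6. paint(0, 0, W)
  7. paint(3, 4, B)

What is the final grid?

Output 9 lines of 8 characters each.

Answer: WKKKKKKK
KKKKKKKK
RKKKKKKK
KKKKBKKK
KKKKKKKK
KKKKKKRK
KGKKKKRK
KKKKKKKK
KRKKKKRR

Derivation:
After op 1 paint(6,1,G):
KKKKKKKK
KKKKKKKK
KKKKKKKK
KKKKKKKK
KKKKKKKK
KKKKKKRK
KGKKKKRK
KKKKKKKK
KKKKKKRR
After op 2 fill(4,7,K) [0 cells changed]:
KKKKKKKK
KKKKKKKK
KKKKKKKK
KKKKKKKK
KKKKKKKK
KKKKKKRK
KGKKKKRK
KKKKKKKK
KKKKKKRR
After op 3 paint(0,0,W):
WKKKKKKK
KKKKKKKK
KKKKKKKK
KKKKKKKK
KKKKKKKK
KKKKKKRK
KGKKKKRK
KKKKKKKK
KKKKKKRR
After op 4 paint(8,1,R):
WKKKKKKK
KKKKKKKK
KKKKKKKK
KKKKKKKK
KKKKKKKK
KKKKKKRK
KGKKKKRK
KKKKKKKK
KRKKKKRR
After op 5 paint(2,0,R):
WKKKKKKK
KKKKKKKK
RKKKKKKK
KKKKKKKK
KKKKKKKK
KKKKKKRK
KGKKKKRK
KKKKKKKK
KRKKKKRR
After op 6 paint(0,0,W):
WKKKKKKK
KKKKKKKK
RKKKKKKK
KKKKKKKK
KKKKKKKK
KKKKKKRK
KGKKKKRK
KKKKKKKK
KRKKKKRR
After op 7 paint(3,4,B):
WKKKKKKK
KKKKKKKK
RKKKKKKK
KKKKBKKK
KKKKKKKK
KKKKKKRK
KGKKKKRK
KKKKKKKK
KRKKKKRR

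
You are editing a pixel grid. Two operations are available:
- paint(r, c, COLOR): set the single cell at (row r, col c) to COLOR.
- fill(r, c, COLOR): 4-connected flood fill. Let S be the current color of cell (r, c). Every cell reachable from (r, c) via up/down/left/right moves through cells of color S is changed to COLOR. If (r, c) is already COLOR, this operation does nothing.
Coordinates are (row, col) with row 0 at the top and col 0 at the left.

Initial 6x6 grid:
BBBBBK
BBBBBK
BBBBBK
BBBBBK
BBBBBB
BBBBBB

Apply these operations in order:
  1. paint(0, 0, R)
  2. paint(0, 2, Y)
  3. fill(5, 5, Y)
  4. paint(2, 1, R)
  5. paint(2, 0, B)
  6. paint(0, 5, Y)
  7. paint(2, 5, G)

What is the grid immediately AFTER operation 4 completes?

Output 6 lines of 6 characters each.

Answer: RYYYYK
YYYYYK
YRYYYK
YYYYYK
YYYYYY
YYYYYY

Derivation:
After op 1 paint(0,0,R):
RBBBBK
BBBBBK
BBBBBK
BBBBBK
BBBBBB
BBBBBB
After op 2 paint(0,2,Y):
RBYBBK
BBBBBK
BBBBBK
BBBBBK
BBBBBB
BBBBBB
After op 3 fill(5,5,Y) [30 cells changed]:
RYYYYK
YYYYYK
YYYYYK
YYYYYK
YYYYYY
YYYYYY
After op 4 paint(2,1,R):
RYYYYK
YYYYYK
YRYYYK
YYYYYK
YYYYYY
YYYYYY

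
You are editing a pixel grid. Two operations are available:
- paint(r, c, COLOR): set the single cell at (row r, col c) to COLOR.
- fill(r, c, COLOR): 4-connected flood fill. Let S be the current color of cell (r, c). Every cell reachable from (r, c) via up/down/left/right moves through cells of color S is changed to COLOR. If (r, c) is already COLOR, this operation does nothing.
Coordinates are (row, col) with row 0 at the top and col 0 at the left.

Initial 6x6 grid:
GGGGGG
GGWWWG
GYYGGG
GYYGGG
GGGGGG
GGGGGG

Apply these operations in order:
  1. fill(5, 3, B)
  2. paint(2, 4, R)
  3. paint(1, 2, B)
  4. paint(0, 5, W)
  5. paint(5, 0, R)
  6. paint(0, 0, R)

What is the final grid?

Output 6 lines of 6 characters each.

After op 1 fill(5,3,B) [29 cells changed]:
BBBBBB
BBWWWB
BYYBBB
BYYBBB
BBBBBB
BBBBBB
After op 2 paint(2,4,R):
BBBBBB
BBWWWB
BYYBRB
BYYBBB
BBBBBB
BBBBBB
After op 3 paint(1,2,B):
BBBBBB
BBBWWB
BYYBRB
BYYBBB
BBBBBB
BBBBBB
After op 4 paint(0,5,W):
BBBBBW
BBBWWB
BYYBRB
BYYBBB
BBBBBB
BBBBBB
After op 5 paint(5,0,R):
BBBBBW
BBBWWB
BYYBRB
BYYBBB
BBBBBB
RBBBBB
After op 6 paint(0,0,R):
RBBBBW
BBBWWB
BYYBRB
BYYBBB
BBBBBB
RBBBBB

Answer: RBBBBW
BBBWWB
BYYBRB
BYYBBB
BBBBBB
RBBBBB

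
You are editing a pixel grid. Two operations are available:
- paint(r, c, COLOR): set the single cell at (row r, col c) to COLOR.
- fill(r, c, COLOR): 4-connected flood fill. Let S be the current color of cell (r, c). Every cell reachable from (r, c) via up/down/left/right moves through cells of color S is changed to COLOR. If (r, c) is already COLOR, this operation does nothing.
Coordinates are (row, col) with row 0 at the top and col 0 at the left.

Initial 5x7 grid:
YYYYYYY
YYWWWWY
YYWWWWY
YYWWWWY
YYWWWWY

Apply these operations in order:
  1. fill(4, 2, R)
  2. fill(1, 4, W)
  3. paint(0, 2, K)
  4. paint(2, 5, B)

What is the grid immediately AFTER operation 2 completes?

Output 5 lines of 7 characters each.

Answer: YYYYYYY
YYWWWWY
YYWWWWY
YYWWWWY
YYWWWWY

Derivation:
After op 1 fill(4,2,R) [16 cells changed]:
YYYYYYY
YYRRRRY
YYRRRRY
YYRRRRY
YYRRRRY
After op 2 fill(1,4,W) [16 cells changed]:
YYYYYYY
YYWWWWY
YYWWWWY
YYWWWWY
YYWWWWY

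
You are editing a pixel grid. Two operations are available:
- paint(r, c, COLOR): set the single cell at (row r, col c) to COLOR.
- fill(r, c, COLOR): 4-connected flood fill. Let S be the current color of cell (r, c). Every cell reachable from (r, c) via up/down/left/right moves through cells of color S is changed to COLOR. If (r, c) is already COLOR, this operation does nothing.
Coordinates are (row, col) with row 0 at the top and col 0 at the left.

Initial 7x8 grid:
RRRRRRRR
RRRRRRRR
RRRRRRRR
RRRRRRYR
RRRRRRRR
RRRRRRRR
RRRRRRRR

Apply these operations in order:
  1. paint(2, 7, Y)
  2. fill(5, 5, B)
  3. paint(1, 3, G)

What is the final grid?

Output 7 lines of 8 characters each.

After op 1 paint(2,7,Y):
RRRRRRRR
RRRRRRRR
RRRRRRRY
RRRRRRYR
RRRRRRRR
RRRRRRRR
RRRRRRRR
After op 2 fill(5,5,B) [54 cells changed]:
BBBBBBBB
BBBBBBBB
BBBBBBBY
BBBBBBYB
BBBBBBBB
BBBBBBBB
BBBBBBBB
After op 3 paint(1,3,G):
BBBBBBBB
BBBGBBBB
BBBBBBBY
BBBBBBYB
BBBBBBBB
BBBBBBBB
BBBBBBBB

Answer: BBBBBBBB
BBBGBBBB
BBBBBBBY
BBBBBBYB
BBBBBBBB
BBBBBBBB
BBBBBBBB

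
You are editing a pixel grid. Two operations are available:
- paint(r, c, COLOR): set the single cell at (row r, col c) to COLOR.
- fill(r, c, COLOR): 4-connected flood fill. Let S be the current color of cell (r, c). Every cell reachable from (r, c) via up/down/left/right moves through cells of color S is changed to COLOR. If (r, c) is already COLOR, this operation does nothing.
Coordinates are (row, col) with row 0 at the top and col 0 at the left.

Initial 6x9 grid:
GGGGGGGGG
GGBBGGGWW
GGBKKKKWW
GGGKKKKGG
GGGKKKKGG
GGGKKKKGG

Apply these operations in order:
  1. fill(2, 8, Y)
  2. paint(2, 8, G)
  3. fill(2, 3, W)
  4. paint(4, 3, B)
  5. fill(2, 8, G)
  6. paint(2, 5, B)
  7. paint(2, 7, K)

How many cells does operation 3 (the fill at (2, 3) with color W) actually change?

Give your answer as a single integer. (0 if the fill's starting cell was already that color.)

After op 1 fill(2,8,Y) [4 cells changed]:
GGGGGGGGG
GGBBGGGYY
GGBKKKKYY
GGGKKKKGG
GGGKKKKGG
GGGKKKKGG
After op 2 paint(2,8,G):
GGGGGGGGG
GGBBGGGYY
GGBKKKKYG
GGGKKKKGG
GGGKKKKGG
GGGKKKKGG
After op 3 fill(2,3,W) [16 cells changed]:
GGGGGGGGG
GGBBGGGYY
GGBWWWWYG
GGGWWWWGG
GGGWWWWGG
GGGWWWWGG

Answer: 16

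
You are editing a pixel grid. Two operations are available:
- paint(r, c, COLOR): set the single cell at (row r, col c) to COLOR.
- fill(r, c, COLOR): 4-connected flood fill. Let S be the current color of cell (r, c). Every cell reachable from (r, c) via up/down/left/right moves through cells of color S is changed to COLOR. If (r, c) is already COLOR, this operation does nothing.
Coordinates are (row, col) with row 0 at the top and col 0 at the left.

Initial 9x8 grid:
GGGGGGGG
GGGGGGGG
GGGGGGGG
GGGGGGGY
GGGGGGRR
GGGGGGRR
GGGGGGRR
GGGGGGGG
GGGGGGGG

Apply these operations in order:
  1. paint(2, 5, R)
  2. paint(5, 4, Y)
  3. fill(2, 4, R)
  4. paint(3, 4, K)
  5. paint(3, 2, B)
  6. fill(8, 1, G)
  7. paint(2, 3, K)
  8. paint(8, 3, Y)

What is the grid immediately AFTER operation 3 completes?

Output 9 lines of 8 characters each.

Answer: RRRRRRRR
RRRRRRRR
RRRRRRRR
RRRRRRRY
RRRRRRRR
RRRRYRRR
RRRRRRRR
RRRRRRRR
RRRRRRRR

Derivation:
After op 1 paint(2,5,R):
GGGGGGGG
GGGGGGGG
GGGGGRGG
GGGGGGGY
GGGGGGRR
GGGGGGRR
GGGGGGRR
GGGGGGGG
GGGGGGGG
After op 2 paint(5,4,Y):
GGGGGGGG
GGGGGGGG
GGGGGRGG
GGGGGGGY
GGGGGGRR
GGGGYGRR
GGGGGGRR
GGGGGGGG
GGGGGGGG
After op 3 fill(2,4,R) [63 cells changed]:
RRRRRRRR
RRRRRRRR
RRRRRRRR
RRRRRRRY
RRRRRRRR
RRRRYRRR
RRRRRRRR
RRRRRRRR
RRRRRRRR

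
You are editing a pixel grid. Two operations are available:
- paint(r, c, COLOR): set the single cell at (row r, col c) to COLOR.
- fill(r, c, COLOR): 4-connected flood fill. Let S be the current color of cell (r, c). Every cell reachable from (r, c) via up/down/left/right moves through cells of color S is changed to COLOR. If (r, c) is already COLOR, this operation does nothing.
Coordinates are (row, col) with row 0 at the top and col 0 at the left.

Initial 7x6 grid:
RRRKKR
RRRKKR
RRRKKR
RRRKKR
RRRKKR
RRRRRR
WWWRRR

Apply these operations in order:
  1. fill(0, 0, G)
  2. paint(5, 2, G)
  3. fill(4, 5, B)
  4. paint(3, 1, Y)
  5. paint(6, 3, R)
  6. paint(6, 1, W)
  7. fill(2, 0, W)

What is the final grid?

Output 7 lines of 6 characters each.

Answer: WWWKKW
WWWKKW
WWWKKW
WYWKKW
WWWKKW
WWWWWW
WWWRWW

Derivation:
After op 1 fill(0,0,G) [29 cells changed]:
GGGKKG
GGGKKG
GGGKKG
GGGKKG
GGGKKG
GGGGGG
WWWGGG
After op 2 paint(5,2,G):
GGGKKG
GGGKKG
GGGKKG
GGGKKG
GGGKKG
GGGGGG
WWWGGG
After op 3 fill(4,5,B) [29 cells changed]:
BBBKKB
BBBKKB
BBBKKB
BBBKKB
BBBKKB
BBBBBB
WWWBBB
After op 4 paint(3,1,Y):
BBBKKB
BBBKKB
BBBKKB
BYBKKB
BBBKKB
BBBBBB
WWWBBB
After op 5 paint(6,3,R):
BBBKKB
BBBKKB
BBBKKB
BYBKKB
BBBKKB
BBBBBB
WWWRBB
After op 6 paint(6,1,W):
BBBKKB
BBBKKB
BBBKKB
BYBKKB
BBBKKB
BBBBBB
WWWRBB
After op 7 fill(2,0,W) [27 cells changed]:
WWWKKW
WWWKKW
WWWKKW
WYWKKW
WWWKKW
WWWWWW
WWWRWW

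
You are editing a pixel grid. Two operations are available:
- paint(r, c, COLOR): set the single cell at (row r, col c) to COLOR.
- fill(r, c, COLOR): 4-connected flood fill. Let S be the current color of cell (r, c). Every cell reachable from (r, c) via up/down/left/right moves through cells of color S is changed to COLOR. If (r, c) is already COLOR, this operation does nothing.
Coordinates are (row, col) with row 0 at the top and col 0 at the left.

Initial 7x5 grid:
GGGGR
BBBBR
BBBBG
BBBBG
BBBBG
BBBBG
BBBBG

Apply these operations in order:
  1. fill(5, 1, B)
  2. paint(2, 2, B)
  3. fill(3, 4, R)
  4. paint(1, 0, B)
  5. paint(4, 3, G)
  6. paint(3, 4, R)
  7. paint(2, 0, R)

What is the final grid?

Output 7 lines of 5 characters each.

After op 1 fill(5,1,B) [0 cells changed]:
GGGGR
BBBBR
BBBBG
BBBBG
BBBBG
BBBBG
BBBBG
After op 2 paint(2,2,B):
GGGGR
BBBBR
BBBBG
BBBBG
BBBBG
BBBBG
BBBBG
After op 3 fill(3,4,R) [5 cells changed]:
GGGGR
BBBBR
BBBBR
BBBBR
BBBBR
BBBBR
BBBBR
After op 4 paint(1,0,B):
GGGGR
BBBBR
BBBBR
BBBBR
BBBBR
BBBBR
BBBBR
After op 5 paint(4,3,G):
GGGGR
BBBBR
BBBBR
BBBBR
BBBGR
BBBBR
BBBBR
After op 6 paint(3,4,R):
GGGGR
BBBBR
BBBBR
BBBBR
BBBGR
BBBBR
BBBBR
After op 7 paint(2,0,R):
GGGGR
BBBBR
RBBBR
BBBBR
BBBGR
BBBBR
BBBBR

Answer: GGGGR
BBBBR
RBBBR
BBBBR
BBBGR
BBBBR
BBBBR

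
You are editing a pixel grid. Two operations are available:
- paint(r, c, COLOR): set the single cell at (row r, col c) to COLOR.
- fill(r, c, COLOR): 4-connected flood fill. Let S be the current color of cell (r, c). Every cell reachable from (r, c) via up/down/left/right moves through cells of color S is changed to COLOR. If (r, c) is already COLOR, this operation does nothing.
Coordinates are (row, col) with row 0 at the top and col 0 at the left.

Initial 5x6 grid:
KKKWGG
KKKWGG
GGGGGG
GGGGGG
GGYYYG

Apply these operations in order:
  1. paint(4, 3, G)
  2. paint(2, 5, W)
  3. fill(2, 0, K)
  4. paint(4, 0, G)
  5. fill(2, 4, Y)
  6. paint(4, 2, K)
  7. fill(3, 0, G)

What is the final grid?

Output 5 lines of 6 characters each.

After op 1 paint(4,3,G):
KKKWGG
KKKWGG
GGGGGG
GGGGGG
GGYGYG
After op 2 paint(2,5,W):
KKKWGG
KKKWGG
GGGGGW
GGGGGG
GGYGYG
After op 3 fill(2,0,K) [19 cells changed]:
KKKWKK
KKKWKK
KKKKKW
KKKKKK
KKYKYK
After op 4 paint(4,0,G):
KKKWKK
KKKWKK
KKKKKW
KKKKKK
GKYKYK
After op 5 fill(2,4,Y) [24 cells changed]:
YYYWYY
YYYWYY
YYYYYW
YYYYYY
GYYYYY
After op 6 paint(4,2,K):
YYYWYY
YYYWYY
YYYYYW
YYYYYY
GYKYYY
After op 7 fill(3,0,G) [25 cells changed]:
GGGWGG
GGGWGG
GGGGGW
GGGGGG
GGKGGG

Answer: GGGWGG
GGGWGG
GGGGGW
GGGGGG
GGKGGG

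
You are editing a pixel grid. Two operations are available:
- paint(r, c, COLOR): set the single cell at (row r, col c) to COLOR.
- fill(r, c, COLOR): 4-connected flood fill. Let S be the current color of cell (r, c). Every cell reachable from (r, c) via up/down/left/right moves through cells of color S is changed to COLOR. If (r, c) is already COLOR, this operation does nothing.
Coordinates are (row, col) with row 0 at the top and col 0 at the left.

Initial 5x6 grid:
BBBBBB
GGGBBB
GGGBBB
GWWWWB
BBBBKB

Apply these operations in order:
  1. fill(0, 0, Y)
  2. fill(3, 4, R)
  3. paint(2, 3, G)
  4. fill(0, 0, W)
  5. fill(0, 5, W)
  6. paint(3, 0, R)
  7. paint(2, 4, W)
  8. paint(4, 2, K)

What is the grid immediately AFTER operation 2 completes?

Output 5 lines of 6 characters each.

After op 1 fill(0,0,Y) [14 cells changed]:
YYYYYY
GGGYYY
GGGYYY
GWWWWY
BBBBKY
After op 2 fill(3,4,R) [4 cells changed]:
YYYYYY
GGGYYY
GGGYYY
GRRRRY
BBBBKY

Answer: YYYYYY
GGGYYY
GGGYYY
GRRRRY
BBBBKY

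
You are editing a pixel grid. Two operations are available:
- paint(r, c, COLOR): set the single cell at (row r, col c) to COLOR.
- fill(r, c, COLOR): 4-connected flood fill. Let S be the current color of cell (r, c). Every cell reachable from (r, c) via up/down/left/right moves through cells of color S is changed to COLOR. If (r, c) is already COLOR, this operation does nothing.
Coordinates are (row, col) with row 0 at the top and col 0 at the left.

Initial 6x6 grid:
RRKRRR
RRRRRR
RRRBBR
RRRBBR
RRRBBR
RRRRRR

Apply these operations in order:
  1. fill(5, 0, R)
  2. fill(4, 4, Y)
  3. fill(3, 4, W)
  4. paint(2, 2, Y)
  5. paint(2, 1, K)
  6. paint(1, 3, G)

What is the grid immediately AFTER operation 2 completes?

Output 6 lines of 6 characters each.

After op 1 fill(5,0,R) [0 cells changed]:
RRKRRR
RRRRRR
RRRBBR
RRRBBR
RRRBBR
RRRRRR
After op 2 fill(4,4,Y) [6 cells changed]:
RRKRRR
RRRRRR
RRRYYR
RRRYYR
RRRYYR
RRRRRR

Answer: RRKRRR
RRRRRR
RRRYYR
RRRYYR
RRRYYR
RRRRRR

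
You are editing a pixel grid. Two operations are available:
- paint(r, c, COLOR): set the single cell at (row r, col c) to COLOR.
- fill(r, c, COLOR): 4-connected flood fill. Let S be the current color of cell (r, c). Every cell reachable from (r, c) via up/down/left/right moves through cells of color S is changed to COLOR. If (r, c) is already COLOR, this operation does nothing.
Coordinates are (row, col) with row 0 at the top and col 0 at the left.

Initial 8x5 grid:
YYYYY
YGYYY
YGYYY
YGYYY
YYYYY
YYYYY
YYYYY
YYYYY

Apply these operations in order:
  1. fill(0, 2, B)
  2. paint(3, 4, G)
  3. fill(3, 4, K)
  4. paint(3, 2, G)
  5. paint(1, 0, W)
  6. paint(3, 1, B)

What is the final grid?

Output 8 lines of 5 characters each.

Answer: BBBBB
WGBBB
BGBBB
BBGBK
BBBBB
BBBBB
BBBBB
BBBBB

Derivation:
After op 1 fill(0,2,B) [37 cells changed]:
BBBBB
BGBBB
BGBBB
BGBBB
BBBBB
BBBBB
BBBBB
BBBBB
After op 2 paint(3,4,G):
BBBBB
BGBBB
BGBBB
BGBBG
BBBBB
BBBBB
BBBBB
BBBBB
After op 3 fill(3,4,K) [1 cells changed]:
BBBBB
BGBBB
BGBBB
BGBBK
BBBBB
BBBBB
BBBBB
BBBBB
After op 4 paint(3,2,G):
BBBBB
BGBBB
BGBBB
BGGBK
BBBBB
BBBBB
BBBBB
BBBBB
After op 5 paint(1,0,W):
BBBBB
WGBBB
BGBBB
BGGBK
BBBBB
BBBBB
BBBBB
BBBBB
After op 6 paint(3,1,B):
BBBBB
WGBBB
BGBBB
BBGBK
BBBBB
BBBBB
BBBBB
BBBBB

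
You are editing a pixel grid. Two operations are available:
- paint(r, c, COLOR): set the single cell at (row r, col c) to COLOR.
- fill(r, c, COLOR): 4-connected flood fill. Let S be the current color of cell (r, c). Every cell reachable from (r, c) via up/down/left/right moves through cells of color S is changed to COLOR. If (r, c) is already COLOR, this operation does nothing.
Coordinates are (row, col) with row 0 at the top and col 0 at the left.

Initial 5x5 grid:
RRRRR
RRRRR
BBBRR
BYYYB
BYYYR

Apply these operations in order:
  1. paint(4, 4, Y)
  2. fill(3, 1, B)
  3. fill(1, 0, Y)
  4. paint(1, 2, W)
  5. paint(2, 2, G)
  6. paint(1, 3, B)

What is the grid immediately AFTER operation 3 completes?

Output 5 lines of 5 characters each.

Answer: YYYYY
YYYYY
BBBYY
BBBBB
BBBBB

Derivation:
After op 1 paint(4,4,Y):
RRRRR
RRRRR
BBBRR
BYYYB
BYYYY
After op 2 fill(3,1,B) [7 cells changed]:
RRRRR
RRRRR
BBBRR
BBBBB
BBBBB
After op 3 fill(1,0,Y) [12 cells changed]:
YYYYY
YYYYY
BBBYY
BBBBB
BBBBB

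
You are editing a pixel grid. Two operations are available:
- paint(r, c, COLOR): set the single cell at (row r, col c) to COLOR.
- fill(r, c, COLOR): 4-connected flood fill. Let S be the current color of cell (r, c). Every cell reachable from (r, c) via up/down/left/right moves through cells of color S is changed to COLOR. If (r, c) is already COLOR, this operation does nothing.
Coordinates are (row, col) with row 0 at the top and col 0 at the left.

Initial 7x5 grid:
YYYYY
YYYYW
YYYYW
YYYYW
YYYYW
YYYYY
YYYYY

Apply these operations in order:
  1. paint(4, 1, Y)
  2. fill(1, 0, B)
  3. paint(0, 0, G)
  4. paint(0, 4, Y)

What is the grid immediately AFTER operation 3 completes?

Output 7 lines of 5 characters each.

After op 1 paint(4,1,Y):
YYYYY
YYYYW
YYYYW
YYYYW
YYYYW
YYYYY
YYYYY
After op 2 fill(1,0,B) [31 cells changed]:
BBBBB
BBBBW
BBBBW
BBBBW
BBBBW
BBBBB
BBBBB
After op 3 paint(0,0,G):
GBBBB
BBBBW
BBBBW
BBBBW
BBBBW
BBBBB
BBBBB

Answer: GBBBB
BBBBW
BBBBW
BBBBW
BBBBW
BBBBB
BBBBB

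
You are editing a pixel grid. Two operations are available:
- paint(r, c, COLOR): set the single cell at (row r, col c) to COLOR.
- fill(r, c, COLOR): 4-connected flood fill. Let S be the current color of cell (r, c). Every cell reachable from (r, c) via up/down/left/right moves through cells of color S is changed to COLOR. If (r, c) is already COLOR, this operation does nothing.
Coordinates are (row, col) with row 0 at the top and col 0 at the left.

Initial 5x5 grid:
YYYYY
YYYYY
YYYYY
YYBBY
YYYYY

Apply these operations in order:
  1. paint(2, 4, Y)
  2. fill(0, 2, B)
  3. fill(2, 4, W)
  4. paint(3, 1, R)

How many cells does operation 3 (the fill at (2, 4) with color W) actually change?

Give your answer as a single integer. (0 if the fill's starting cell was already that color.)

Answer: 25

Derivation:
After op 1 paint(2,4,Y):
YYYYY
YYYYY
YYYYY
YYBBY
YYYYY
After op 2 fill(0,2,B) [23 cells changed]:
BBBBB
BBBBB
BBBBB
BBBBB
BBBBB
After op 3 fill(2,4,W) [25 cells changed]:
WWWWW
WWWWW
WWWWW
WWWWW
WWWWW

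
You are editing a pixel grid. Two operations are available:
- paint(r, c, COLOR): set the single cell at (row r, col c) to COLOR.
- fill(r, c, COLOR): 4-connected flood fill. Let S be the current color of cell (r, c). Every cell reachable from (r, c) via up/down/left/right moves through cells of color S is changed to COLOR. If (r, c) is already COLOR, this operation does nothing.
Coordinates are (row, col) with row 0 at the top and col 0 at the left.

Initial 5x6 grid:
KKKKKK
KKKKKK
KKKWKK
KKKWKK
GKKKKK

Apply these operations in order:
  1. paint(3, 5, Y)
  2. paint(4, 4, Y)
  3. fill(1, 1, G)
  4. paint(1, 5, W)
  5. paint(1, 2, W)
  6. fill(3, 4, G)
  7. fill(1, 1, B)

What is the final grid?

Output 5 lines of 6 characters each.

After op 1 paint(3,5,Y):
KKKKKK
KKKKKK
KKKWKK
KKKWKY
GKKKKK
After op 2 paint(4,4,Y):
KKKKKK
KKKKKK
KKKWKK
KKKWKY
GKKKYK
After op 3 fill(1,1,G) [24 cells changed]:
GGGGGG
GGGGGG
GGGWGG
GGGWGY
GGGGYK
After op 4 paint(1,5,W):
GGGGGG
GGGGGW
GGGWGG
GGGWGY
GGGGYK
After op 5 paint(1,2,W):
GGGGGG
GGWGGW
GGGWGG
GGGWGY
GGGGYK
After op 6 fill(3,4,G) [0 cells changed]:
GGGGGG
GGWGGW
GGGWGG
GGGWGY
GGGGYK
After op 7 fill(1,1,B) [23 cells changed]:
BBBBBB
BBWBBW
BBBWBB
BBBWBY
BBBBYK

Answer: BBBBBB
BBWBBW
BBBWBB
BBBWBY
BBBBYK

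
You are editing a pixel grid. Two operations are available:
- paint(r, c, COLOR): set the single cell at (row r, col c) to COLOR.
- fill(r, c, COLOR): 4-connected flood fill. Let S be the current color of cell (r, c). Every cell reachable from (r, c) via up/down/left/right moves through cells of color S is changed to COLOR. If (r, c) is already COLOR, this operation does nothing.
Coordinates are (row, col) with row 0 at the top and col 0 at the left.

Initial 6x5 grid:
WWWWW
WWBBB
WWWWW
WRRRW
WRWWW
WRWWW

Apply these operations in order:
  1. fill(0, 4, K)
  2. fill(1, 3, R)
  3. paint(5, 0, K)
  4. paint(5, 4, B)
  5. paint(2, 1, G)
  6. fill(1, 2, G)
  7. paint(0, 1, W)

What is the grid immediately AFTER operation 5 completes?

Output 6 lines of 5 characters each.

Answer: KKKKK
KKRRR
KGKKK
KRRRK
KRKKK
KRKKB

Derivation:
After op 1 fill(0,4,K) [22 cells changed]:
KKKKK
KKBBB
KKKKK
KRRRK
KRKKK
KRKKK
After op 2 fill(1,3,R) [3 cells changed]:
KKKKK
KKRRR
KKKKK
KRRRK
KRKKK
KRKKK
After op 3 paint(5,0,K):
KKKKK
KKRRR
KKKKK
KRRRK
KRKKK
KRKKK
After op 4 paint(5,4,B):
KKKKK
KKRRR
KKKKK
KRRRK
KRKKK
KRKKB
After op 5 paint(2,1,G):
KKKKK
KKRRR
KGKKK
KRRRK
KRKKK
KRKKB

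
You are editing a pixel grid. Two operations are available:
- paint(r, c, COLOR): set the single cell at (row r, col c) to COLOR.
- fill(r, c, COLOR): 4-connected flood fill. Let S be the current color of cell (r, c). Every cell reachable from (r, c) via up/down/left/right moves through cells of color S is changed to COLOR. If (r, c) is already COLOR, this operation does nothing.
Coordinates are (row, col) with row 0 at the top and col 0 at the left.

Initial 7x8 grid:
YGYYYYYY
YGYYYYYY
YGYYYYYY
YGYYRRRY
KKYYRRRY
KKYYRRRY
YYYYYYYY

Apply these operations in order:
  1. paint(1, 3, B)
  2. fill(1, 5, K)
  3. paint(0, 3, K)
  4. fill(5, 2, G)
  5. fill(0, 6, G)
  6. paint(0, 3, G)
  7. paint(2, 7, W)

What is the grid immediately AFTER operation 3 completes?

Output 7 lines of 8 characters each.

After op 1 paint(1,3,B):
YGYYYYYY
YGYBYYYY
YGYYYYYY
YGYYRRRY
KKYYRRRY
KKYYRRRY
YYYYYYYY
After op 2 fill(1,5,K) [34 cells changed]:
YGKKKKKK
YGKBKKKK
YGKKKKKK
YGKKRRRK
KKKKRRRK
KKKKRRRK
KKKKKKKK
After op 3 paint(0,3,K):
YGKKKKKK
YGKBKKKK
YGKKKKKK
YGKKRRRK
KKKKRRRK
KKKKRRRK
KKKKKKKK

Answer: YGKKKKKK
YGKBKKKK
YGKKKKKK
YGKKRRRK
KKKKRRRK
KKKKRRRK
KKKKKKKK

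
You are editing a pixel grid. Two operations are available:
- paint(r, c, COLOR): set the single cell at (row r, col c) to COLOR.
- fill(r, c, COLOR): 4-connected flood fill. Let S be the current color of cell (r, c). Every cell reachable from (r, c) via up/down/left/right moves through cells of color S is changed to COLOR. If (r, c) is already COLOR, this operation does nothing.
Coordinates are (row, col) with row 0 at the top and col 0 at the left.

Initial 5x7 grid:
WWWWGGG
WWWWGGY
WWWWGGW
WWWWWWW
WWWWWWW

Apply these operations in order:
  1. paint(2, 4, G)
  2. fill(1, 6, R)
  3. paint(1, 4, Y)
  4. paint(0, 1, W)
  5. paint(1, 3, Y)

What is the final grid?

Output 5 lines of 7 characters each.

After op 1 paint(2,4,G):
WWWWGGG
WWWWGGY
WWWWGGW
WWWWWWW
WWWWWWW
After op 2 fill(1,6,R) [1 cells changed]:
WWWWGGG
WWWWGGR
WWWWGGW
WWWWWWW
WWWWWWW
After op 3 paint(1,4,Y):
WWWWGGG
WWWWYGR
WWWWGGW
WWWWWWW
WWWWWWW
After op 4 paint(0,1,W):
WWWWGGG
WWWWYGR
WWWWGGW
WWWWWWW
WWWWWWW
After op 5 paint(1,3,Y):
WWWWGGG
WWWYYGR
WWWWGGW
WWWWWWW
WWWWWWW

Answer: WWWWGGG
WWWYYGR
WWWWGGW
WWWWWWW
WWWWWWW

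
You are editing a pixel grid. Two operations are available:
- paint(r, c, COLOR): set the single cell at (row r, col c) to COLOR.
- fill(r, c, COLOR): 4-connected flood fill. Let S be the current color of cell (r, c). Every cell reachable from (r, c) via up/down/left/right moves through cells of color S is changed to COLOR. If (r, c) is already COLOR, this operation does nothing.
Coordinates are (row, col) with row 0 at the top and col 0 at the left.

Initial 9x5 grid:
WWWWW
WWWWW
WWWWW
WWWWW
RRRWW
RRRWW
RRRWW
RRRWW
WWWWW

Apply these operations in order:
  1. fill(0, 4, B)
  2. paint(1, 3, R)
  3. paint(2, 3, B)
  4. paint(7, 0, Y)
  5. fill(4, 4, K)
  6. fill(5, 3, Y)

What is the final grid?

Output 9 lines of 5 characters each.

After op 1 fill(0,4,B) [33 cells changed]:
BBBBB
BBBBB
BBBBB
BBBBB
RRRBB
RRRBB
RRRBB
RRRBB
BBBBB
After op 2 paint(1,3,R):
BBBBB
BBBRB
BBBBB
BBBBB
RRRBB
RRRBB
RRRBB
RRRBB
BBBBB
After op 3 paint(2,3,B):
BBBBB
BBBRB
BBBBB
BBBBB
RRRBB
RRRBB
RRRBB
RRRBB
BBBBB
After op 4 paint(7,0,Y):
BBBBB
BBBRB
BBBBB
BBBBB
RRRBB
RRRBB
RRRBB
YRRBB
BBBBB
After op 5 fill(4,4,K) [32 cells changed]:
KKKKK
KKKRK
KKKKK
KKKKK
RRRKK
RRRKK
RRRKK
YRRKK
KKKKK
After op 6 fill(5,3,Y) [32 cells changed]:
YYYYY
YYYRY
YYYYY
YYYYY
RRRYY
RRRYY
RRRYY
YRRYY
YYYYY

Answer: YYYYY
YYYRY
YYYYY
YYYYY
RRRYY
RRRYY
RRRYY
YRRYY
YYYYY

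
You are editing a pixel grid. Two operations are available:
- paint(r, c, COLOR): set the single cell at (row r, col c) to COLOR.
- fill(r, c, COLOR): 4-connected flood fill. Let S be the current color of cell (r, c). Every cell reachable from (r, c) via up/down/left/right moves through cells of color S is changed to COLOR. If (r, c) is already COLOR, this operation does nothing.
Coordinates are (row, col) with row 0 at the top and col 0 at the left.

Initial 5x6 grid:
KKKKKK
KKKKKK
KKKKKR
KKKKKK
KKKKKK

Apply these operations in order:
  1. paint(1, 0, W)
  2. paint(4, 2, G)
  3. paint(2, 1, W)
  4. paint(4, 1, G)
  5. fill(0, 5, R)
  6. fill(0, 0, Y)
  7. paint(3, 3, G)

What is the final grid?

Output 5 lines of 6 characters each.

After op 1 paint(1,0,W):
KKKKKK
WKKKKK
KKKKKR
KKKKKK
KKKKKK
After op 2 paint(4,2,G):
KKKKKK
WKKKKK
KKKKKR
KKKKKK
KKGKKK
After op 3 paint(2,1,W):
KKKKKK
WKKKKK
KWKKKR
KKKKKK
KKGKKK
After op 4 paint(4,1,G):
KKKKKK
WKKKKK
KWKKKR
KKKKKK
KGGKKK
After op 5 fill(0,5,R) [25 cells changed]:
RRRRRR
WRRRRR
RWRRRR
RRRRRR
RGGRRR
After op 6 fill(0,0,Y) [26 cells changed]:
YYYYYY
WYYYYY
YWYYYY
YYYYYY
YGGYYY
After op 7 paint(3,3,G):
YYYYYY
WYYYYY
YWYYYY
YYYGYY
YGGYYY

Answer: YYYYYY
WYYYYY
YWYYYY
YYYGYY
YGGYYY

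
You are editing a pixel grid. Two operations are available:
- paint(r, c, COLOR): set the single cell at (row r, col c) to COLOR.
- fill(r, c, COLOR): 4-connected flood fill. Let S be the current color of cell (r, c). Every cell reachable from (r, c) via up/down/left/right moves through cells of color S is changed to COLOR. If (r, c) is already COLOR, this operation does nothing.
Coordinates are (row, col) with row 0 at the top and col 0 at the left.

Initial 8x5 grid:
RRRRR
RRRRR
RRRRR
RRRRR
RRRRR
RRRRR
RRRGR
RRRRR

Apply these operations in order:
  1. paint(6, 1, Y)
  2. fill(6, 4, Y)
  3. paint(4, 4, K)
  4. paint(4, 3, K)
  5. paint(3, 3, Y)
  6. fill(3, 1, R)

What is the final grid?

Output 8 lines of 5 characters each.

Answer: RRRRR
RRRRR
RRRRR
RRRRR
RRRKK
RRRRR
RRRGR
RRRRR

Derivation:
After op 1 paint(6,1,Y):
RRRRR
RRRRR
RRRRR
RRRRR
RRRRR
RRRRR
RYRGR
RRRRR
After op 2 fill(6,4,Y) [38 cells changed]:
YYYYY
YYYYY
YYYYY
YYYYY
YYYYY
YYYYY
YYYGY
YYYYY
After op 3 paint(4,4,K):
YYYYY
YYYYY
YYYYY
YYYYY
YYYYK
YYYYY
YYYGY
YYYYY
After op 4 paint(4,3,K):
YYYYY
YYYYY
YYYYY
YYYYY
YYYKK
YYYYY
YYYGY
YYYYY
After op 5 paint(3,3,Y):
YYYYY
YYYYY
YYYYY
YYYYY
YYYKK
YYYYY
YYYGY
YYYYY
After op 6 fill(3,1,R) [37 cells changed]:
RRRRR
RRRRR
RRRRR
RRRRR
RRRKK
RRRRR
RRRGR
RRRRR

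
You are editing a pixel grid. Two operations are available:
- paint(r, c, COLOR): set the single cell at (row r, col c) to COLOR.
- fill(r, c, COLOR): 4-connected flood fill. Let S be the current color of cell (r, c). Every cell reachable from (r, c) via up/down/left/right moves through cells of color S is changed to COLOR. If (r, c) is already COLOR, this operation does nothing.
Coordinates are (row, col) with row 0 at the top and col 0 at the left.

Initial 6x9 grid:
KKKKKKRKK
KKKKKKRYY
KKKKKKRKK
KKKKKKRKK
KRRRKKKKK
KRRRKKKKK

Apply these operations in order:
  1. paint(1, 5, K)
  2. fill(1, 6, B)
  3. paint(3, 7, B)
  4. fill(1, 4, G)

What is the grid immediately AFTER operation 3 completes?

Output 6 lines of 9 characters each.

Answer: KKKKKKBKK
KKKKKKBYY
KKKKKKBKK
KKKKKKBBK
KRRRKKKKK
KRRRKKKKK

Derivation:
After op 1 paint(1,5,K):
KKKKKKRKK
KKKKKKRYY
KKKKKKRKK
KKKKKKRKK
KRRRKKKKK
KRRRKKKKK
After op 2 fill(1,6,B) [4 cells changed]:
KKKKKKBKK
KKKKKKBYY
KKKKKKBKK
KKKKKKBKK
KRRRKKKKK
KRRRKKKKK
After op 3 paint(3,7,B):
KKKKKKBKK
KKKKKKBYY
KKKKKKBKK
KKKKKKBBK
KRRRKKKKK
KRRRKKKKK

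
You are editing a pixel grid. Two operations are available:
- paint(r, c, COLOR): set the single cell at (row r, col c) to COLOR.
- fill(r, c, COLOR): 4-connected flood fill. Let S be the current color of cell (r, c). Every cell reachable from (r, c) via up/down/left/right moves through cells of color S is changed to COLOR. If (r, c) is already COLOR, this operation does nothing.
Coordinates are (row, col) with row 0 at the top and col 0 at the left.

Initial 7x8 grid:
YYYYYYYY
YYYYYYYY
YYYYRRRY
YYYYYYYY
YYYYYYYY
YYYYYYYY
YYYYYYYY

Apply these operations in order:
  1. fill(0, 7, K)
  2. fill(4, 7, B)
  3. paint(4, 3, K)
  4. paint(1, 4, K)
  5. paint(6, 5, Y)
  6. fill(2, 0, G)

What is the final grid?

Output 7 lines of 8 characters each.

After op 1 fill(0,7,K) [53 cells changed]:
KKKKKKKK
KKKKKKKK
KKKKRRRK
KKKKKKKK
KKKKKKKK
KKKKKKKK
KKKKKKKK
After op 2 fill(4,7,B) [53 cells changed]:
BBBBBBBB
BBBBBBBB
BBBBRRRB
BBBBBBBB
BBBBBBBB
BBBBBBBB
BBBBBBBB
After op 3 paint(4,3,K):
BBBBBBBB
BBBBBBBB
BBBBRRRB
BBBBBBBB
BBBKBBBB
BBBBBBBB
BBBBBBBB
After op 4 paint(1,4,K):
BBBBBBBB
BBBBKBBB
BBBBRRRB
BBBBBBBB
BBBKBBBB
BBBBBBBB
BBBBBBBB
After op 5 paint(6,5,Y):
BBBBBBBB
BBBBKBBB
BBBBRRRB
BBBBBBBB
BBBKBBBB
BBBBBBBB
BBBBBYBB
After op 6 fill(2,0,G) [50 cells changed]:
GGGGGGGG
GGGGKGGG
GGGGRRRG
GGGGGGGG
GGGKGGGG
GGGGGGGG
GGGGGYGG

Answer: GGGGGGGG
GGGGKGGG
GGGGRRRG
GGGGGGGG
GGGKGGGG
GGGGGGGG
GGGGGYGG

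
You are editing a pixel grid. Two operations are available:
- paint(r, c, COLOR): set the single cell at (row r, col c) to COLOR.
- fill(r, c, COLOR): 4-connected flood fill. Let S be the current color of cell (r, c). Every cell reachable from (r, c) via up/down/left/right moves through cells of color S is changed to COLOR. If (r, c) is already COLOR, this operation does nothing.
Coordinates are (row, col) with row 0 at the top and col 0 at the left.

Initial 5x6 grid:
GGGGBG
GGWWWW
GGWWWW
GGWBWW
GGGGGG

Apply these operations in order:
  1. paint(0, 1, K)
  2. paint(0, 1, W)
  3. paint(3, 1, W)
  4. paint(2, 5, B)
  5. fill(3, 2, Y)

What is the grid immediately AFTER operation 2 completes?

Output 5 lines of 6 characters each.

After op 1 paint(0,1,K):
GKGGBG
GGWWWW
GGWWWW
GGWBWW
GGGGGG
After op 2 paint(0,1,W):
GWGGBG
GGWWWW
GGWWWW
GGWBWW
GGGGGG

Answer: GWGGBG
GGWWWW
GGWWWW
GGWBWW
GGGGGG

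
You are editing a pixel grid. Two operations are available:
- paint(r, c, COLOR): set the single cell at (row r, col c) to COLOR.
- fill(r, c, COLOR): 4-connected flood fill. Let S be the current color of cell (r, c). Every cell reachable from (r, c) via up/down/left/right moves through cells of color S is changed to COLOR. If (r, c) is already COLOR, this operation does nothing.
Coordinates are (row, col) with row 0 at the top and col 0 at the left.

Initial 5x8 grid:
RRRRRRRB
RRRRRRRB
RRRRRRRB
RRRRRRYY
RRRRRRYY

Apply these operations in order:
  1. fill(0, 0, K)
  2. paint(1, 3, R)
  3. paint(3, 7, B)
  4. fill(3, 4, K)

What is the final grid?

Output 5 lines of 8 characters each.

After op 1 fill(0,0,K) [33 cells changed]:
KKKKKKKB
KKKKKKKB
KKKKKKKB
KKKKKKYY
KKKKKKYY
After op 2 paint(1,3,R):
KKKKKKKB
KKKRKKKB
KKKKKKKB
KKKKKKYY
KKKKKKYY
After op 3 paint(3,7,B):
KKKKKKKB
KKKRKKKB
KKKKKKKB
KKKKKKYB
KKKKKKYY
After op 4 fill(3,4,K) [0 cells changed]:
KKKKKKKB
KKKRKKKB
KKKKKKKB
KKKKKKYB
KKKKKKYY

Answer: KKKKKKKB
KKKRKKKB
KKKKKKKB
KKKKKKYB
KKKKKKYY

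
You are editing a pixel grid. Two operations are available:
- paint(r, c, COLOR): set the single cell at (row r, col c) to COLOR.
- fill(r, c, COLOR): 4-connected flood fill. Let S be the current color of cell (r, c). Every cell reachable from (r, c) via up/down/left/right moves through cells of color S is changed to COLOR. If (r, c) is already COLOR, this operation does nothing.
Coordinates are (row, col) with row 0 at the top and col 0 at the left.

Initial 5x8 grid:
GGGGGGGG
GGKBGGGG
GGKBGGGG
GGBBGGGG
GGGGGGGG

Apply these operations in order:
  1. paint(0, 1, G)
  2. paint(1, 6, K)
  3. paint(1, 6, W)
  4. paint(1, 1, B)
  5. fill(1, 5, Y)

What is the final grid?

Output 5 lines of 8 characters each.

Answer: YYYYYYYY
YBKBYYWY
YYKBYYYY
YYBBYYYY
YYYYYYYY

Derivation:
After op 1 paint(0,1,G):
GGGGGGGG
GGKBGGGG
GGKBGGGG
GGBBGGGG
GGGGGGGG
After op 2 paint(1,6,K):
GGGGGGGG
GGKBGGKG
GGKBGGGG
GGBBGGGG
GGGGGGGG
After op 3 paint(1,6,W):
GGGGGGGG
GGKBGGWG
GGKBGGGG
GGBBGGGG
GGGGGGGG
After op 4 paint(1,1,B):
GGGGGGGG
GBKBGGWG
GGKBGGGG
GGBBGGGG
GGGGGGGG
After op 5 fill(1,5,Y) [32 cells changed]:
YYYYYYYY
YBKBYYWY
YYKBYYYY
YYBBYYYY
YYYYYYYY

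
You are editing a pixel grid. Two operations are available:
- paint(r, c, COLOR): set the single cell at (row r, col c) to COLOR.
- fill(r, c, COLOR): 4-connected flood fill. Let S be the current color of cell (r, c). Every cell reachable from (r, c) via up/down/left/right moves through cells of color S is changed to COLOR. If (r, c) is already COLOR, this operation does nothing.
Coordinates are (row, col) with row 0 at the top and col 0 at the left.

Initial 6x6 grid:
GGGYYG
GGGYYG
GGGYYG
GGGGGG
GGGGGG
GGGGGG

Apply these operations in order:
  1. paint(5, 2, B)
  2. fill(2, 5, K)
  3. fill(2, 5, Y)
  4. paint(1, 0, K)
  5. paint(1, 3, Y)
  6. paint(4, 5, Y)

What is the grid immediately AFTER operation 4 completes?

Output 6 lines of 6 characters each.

After op 1 paint(5,2,B):
GGGYYG
GGGYYG
GGGYYG
GGGGGG
GGGGGG
GGBGGG
After op 2 fill(2,5,K) [29 cells changed]:
KKKYYK
KKKYYK
KKKYYK
KKKKKK
KKKKKK
KKBKKK
After op 3 fill(2,5,Y) [29 cells changed]:
YYYYYY
YYYYYY
YYYYYY
YYYYYY
YYYYYY
YYBYYY
After op 4 paint(1,0,K):
YYYYYY
KYYYYY
YYYYYY
YYYYYY
YYYYYY
YYBYYY

Answer: YYYYYY
KYYYYY
YYYYYY
YYYYYY
YYYYYY
YYBYYY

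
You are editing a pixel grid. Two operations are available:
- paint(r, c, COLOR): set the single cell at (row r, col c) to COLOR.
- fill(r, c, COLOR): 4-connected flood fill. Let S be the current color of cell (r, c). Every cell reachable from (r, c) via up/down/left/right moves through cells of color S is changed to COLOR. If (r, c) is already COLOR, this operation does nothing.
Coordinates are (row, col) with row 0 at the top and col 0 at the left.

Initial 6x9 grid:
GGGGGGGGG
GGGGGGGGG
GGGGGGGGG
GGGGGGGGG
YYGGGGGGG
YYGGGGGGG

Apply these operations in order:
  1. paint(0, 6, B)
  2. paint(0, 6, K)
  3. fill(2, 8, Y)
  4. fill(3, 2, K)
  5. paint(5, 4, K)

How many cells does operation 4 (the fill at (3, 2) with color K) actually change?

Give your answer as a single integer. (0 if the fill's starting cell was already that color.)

After op 1 paint(0,6,B):
GGGGGGBGG
GGGGGGGGG
GGGGGGGGG
GGGGGGGGG
YYGGGGGGG
YYGGGGGGG
After op 2 paint(0,6,K):
GGGGGGKGG
GGGGGGGGG
GGGGGGGGG
GGGGGGGGG
YYGGGGGGG
YYGGGGGGG
After op 3 fill(2,8,Y) [49 cells changed]:
YYYYYYKYY
YYYYYYYYY
YYYYYYYYY
YYYYYYYYY
YYYYYYYYY
YYYYYYYYY
After op 4 fill(3,2,K) [53 cells changed]:
KKKKKKKKK
KKKKKKKKK
KKKKKKKKK
KKKKKKKKK
KKKKKKKKK
KKKKKKKKK

Answer: 53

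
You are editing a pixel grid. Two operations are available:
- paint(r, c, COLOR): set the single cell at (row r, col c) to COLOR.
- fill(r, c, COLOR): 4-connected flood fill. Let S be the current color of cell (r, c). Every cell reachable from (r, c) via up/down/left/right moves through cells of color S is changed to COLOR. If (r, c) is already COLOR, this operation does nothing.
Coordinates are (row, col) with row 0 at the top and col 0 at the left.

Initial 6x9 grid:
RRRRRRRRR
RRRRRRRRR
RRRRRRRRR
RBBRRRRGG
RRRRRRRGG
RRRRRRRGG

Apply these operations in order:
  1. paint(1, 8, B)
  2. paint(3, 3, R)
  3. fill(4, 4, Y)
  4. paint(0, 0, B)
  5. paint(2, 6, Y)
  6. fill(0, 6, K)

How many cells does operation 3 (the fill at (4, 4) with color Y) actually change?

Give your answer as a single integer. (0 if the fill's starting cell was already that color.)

Answer: 45

Derivation:
After op 1 paint(1,8,B):
RRRRRRRRR
RRRRRRRRB
RRRRRRRRR
RBBRRRRGG
RRRRRRRGG
RRRRRRRGG
After op 2 paint(3,3,R):
RRRRRRRRR
RRRRRRRRB
RRRRRRRRR
RBBRRRRGG
RRRRRRRGG
RRRRRRRGG
After op 3 fill(4,4,Y) [45 cells changed]:
YYYYYYYYY
YYYYYYYYB
YYYYYYYYY
YBBYYYYGG
YYYYYYYGG
YYYYYYYGG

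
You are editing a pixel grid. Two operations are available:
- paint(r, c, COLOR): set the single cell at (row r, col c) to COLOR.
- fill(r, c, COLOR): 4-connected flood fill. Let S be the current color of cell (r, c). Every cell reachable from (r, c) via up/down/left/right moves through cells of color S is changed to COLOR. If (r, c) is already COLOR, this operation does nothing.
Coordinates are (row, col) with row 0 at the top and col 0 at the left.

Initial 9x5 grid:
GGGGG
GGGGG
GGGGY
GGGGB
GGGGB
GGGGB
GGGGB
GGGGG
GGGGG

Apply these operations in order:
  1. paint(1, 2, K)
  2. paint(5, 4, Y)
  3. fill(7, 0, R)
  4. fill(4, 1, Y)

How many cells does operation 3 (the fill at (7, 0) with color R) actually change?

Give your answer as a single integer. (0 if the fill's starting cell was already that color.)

After op 1 paint(1,2,K):
GGGGG
GGKGG
GGGGY
GGGGB
GGGGB
GGGGB
GGGGB
GGGGG
GGGGG
After op 2 paint(5,4,Y):
GGGGG
GGKGG
GGGGY
GGGGB
GGGGB
GGGGY
GGGGB
GGGGG
GGGGG
After op 3 fill(7,0,R) [39 cells changed]:
RRRRR
RRKRR
RRRRY
RRRRB
RRRRB
RRRRY
RRRRB
RRRRR
RRRRR

Answer: 39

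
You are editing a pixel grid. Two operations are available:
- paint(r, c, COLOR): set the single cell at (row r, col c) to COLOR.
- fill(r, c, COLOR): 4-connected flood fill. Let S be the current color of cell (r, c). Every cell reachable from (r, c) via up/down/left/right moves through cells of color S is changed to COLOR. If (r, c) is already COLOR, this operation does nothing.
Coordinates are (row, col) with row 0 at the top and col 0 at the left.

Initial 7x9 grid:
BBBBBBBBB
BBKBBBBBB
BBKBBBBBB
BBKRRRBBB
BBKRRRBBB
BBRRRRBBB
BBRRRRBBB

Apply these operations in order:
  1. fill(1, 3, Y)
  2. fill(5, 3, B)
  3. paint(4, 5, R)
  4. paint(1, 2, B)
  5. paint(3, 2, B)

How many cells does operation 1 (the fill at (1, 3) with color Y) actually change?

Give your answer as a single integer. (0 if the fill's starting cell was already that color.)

Answer: 45

Derivation:
After op 1 fill(1,3,Y) [45 cells changed]:
YYYYYYYYY
YYKYYYYYY
YYKYYYYYY
YYKRRRYYY
YYKRRRYYY
YYRRRRYYY
YYRRRRYYY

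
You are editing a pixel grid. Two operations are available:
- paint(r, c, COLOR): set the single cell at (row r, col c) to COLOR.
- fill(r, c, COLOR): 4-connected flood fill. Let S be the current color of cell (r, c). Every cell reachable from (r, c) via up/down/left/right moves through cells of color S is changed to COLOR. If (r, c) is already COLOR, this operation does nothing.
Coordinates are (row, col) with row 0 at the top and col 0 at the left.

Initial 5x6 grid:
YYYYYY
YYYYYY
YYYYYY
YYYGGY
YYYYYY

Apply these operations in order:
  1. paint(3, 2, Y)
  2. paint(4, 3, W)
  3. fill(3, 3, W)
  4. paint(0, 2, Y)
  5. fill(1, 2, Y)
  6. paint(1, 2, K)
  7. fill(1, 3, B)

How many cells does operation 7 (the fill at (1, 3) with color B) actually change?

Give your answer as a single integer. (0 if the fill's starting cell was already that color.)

Answer: 26

Derivation:
After op 1 paint(3,2,Y):
YYYYYY
YYYYYY
YYYYYY
YYYGGY
YYYYYY
After op 2 paint(4,3,W):
YYYYYY
YYYYYY
YYYYYY
YYYGGY
YYYWYY
After op 3 fill(3,3,W) [2 cells changed]:
YYYYYY
YYYYYY
YYYYYY
YYYWWY
YYYWYY
After op 4 paint(0,2,Y):
YYYYYY
YYYYYY
YYYYYY
YYYWWY
YYYWYY
After op 5 fill(1,2,Y) [0 cells changed]:
YYYYYY
YYYYYY
YYYYYY
YYYWWY
YYYWYY
After op 6 paint(1,2,K):
YYYYYY
YYKYYY
YYYYYY
YYYWWY
YYYWYY
After op 7 fill(1,3,B) [26 cells changed]:
BBBBBB
BBKBBB
BBBBBB
BBBWWB
BBBWBB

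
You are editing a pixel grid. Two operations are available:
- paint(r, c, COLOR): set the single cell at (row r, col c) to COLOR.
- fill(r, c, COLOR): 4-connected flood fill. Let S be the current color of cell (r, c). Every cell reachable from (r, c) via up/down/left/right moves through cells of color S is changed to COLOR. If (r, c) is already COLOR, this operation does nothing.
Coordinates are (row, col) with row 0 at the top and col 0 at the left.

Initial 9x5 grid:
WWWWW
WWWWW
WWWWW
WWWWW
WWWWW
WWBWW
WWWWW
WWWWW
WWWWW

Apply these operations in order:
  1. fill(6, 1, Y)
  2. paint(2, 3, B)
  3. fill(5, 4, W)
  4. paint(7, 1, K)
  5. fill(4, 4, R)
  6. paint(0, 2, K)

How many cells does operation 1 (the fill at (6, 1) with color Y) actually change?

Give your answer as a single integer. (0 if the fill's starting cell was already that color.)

After op 1 fill(6,1,Y) [44 cells changed]:
YYYYY
YYYYY
YYYYY
YYYYY
YYYYY
YYBYY
YYYYY
YYYYY
YYYYY

Answer: 44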